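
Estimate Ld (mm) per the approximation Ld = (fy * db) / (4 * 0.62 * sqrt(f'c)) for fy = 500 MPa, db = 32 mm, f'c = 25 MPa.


Ld = (fy * db) / (4 * 0.62 * sqrt(f'c))
= (500 * 32) / (4 * 0.62 * sqrt(25))
= 16000 / 12.4
= 1290.32 mm

1290.32 mm


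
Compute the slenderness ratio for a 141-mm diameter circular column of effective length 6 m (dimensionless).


Radius of gyration r = d / 4 = 141 / 4 = 35.25 mm
L_eff = 6000.0 mm
Slenderness ratio = L / r = 6000.0 / 35.25 = 170.21 (dimensionless)

170.21 (dimensionless)


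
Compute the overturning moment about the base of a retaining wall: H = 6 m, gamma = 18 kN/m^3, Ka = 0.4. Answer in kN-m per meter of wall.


Pa = 0.5 * Ka * gamma * H^2
= 0.5 * 0.4 * 18 * 6^2
= 129.6 kN/m
Arm = H / 3 = 6 / 3 = 2.0 m
Mo = Pa * arm = Pa * H / 3 = 129.6 * 6 / 3 = 259.2 kN-m/m

259.2 kN-m/m


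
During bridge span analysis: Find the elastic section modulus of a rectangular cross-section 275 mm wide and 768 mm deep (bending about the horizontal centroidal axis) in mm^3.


S = b * h^2 / 6
= 275 * 768^2 / 6
= 275 * 589824 / 6
= 27033600.0 mm^3

27033600.0 mm^3


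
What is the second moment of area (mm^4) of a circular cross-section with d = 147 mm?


r = d / 2 = 147 / 2 = 73.5 mm
I = pi * r^4 / 4 = pi * 73.5^4 / 4
= 22921299.6 mm^4

22921299.6 mm^4


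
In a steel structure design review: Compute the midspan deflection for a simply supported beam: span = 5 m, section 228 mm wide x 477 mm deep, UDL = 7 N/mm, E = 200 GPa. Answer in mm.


I = 228 * 477^3 / 12 = 2062095327.0 mm^4
L = 5000.0 mm, w = 7 N/mm, E = 200000.0 MPa
delta = 5 * w * L^4 / (384 * E * I)
= 5 * 7 * 5000.0^4 / (384 * 200000.0 * 2062095327.0)
= 0.1381 mm

0.1381 mm


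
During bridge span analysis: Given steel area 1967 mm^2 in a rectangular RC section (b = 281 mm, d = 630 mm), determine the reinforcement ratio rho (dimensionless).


rho = As / (b * d)
= 1967 / (281 * 630)
= 1967 / 177030
= 0.011111 (dimensionless)

0.011111 (dimensionless)


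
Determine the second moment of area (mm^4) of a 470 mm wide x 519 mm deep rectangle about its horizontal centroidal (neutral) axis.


I = b * h^3 / 12
= 470 * 519^3 / 12
= 470 * 139798359 / 12
= 5475435727.5 mm^4

5475435727.5 mm^4


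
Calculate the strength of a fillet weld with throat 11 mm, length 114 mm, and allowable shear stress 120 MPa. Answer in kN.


Strength = throat * length * allowable stress
= 11 * 114 * 120 N
= 150480 N
= 150.48 kN

150.48 kN


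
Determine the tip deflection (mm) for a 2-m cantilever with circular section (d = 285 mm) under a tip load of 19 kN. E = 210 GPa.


I = pi * d^4 / 64 = pi * 285^4 / 64 = 323854054.62 mm^4
L = 2000.0 mm, P = 19000.0 N, E = 210000.0 MPa
delta = P * L^3 / (3 * E * I)
= 19000.0 * 2000.0^3 / (3 * 210000.0 * 323854054.62)
= 0.745 mm

0.745 mm


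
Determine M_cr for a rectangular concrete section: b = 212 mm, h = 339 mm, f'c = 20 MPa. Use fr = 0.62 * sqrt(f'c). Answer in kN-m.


fr = 0.62 * sqrt(20) = 0.62 * 4.4721 = 2.7727 MPa
I = 212 * 339^3 / 12 = 688261869.0 mm^4
y_t = 169.5 mm
M_cr = fr * I / y_t = 2.7727 * 688261869.0 / 169.5 N-mm
= 11.2588 kN-m

11.2588 kN-m


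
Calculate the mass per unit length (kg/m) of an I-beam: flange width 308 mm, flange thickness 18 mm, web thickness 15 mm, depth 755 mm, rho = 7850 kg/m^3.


A_flanges = 2 * 308 * 18 = 11088 mm^2
A_web = (755 - 2 * 18) * 15 = 10785 mm^2
A_total = 11088 + 10785 = 21873 mm^2 = 0.021873 m^2
Weight = rho * A = 7850 * 0.021873 = 171.703 kg/m

171.703 kg/m


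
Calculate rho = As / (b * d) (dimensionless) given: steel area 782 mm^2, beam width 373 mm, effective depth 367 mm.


rho = As / (b * d)
= 782 / (373 * 367)
= 782 / 136891
= 0.005713 (dimensionless)

0.005713 (dimensionless)


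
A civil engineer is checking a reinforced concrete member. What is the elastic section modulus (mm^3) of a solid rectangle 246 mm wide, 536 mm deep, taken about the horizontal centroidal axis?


S = b * h^2 / 6
= 246 * 536^2 / 6
= 246 * 287296 / 6
= 11779136.0 mm^3

11779136.0 mm^3


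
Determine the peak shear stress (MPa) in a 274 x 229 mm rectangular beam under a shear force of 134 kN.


A = b * h = 274 * 229 = 62746 mm^2
V = 134 kN = 134000.0 N
tau_max = 1.5 * V / A = 1.5 * 134000.0 / 62746
= 3.2034 MPa

3.2034 MPa


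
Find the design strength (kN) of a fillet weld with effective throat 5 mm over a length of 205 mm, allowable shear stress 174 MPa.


Strength = throat * length * allowable stress
= 5 * 205 * 174 N
= 178350 N
= 178.35 kN

178.35 kN


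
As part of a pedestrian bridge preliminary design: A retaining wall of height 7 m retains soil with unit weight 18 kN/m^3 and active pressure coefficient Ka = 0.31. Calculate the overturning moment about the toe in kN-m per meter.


Pa = 0.5 * Ka * gamma * H^2
= 0.5 * 0.31 * 18 * 7^2
= 136.71 kN/m
Arm = H / 3 = 7 / 3 = 2.3333 m
Mo = Pa * arm = Pa * H / 3 = 136.71 * 7 / 3 = 318.99 kN-m/m

318.99 kN-m/m


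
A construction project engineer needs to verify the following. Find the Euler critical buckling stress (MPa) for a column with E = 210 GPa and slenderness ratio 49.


sigma_cr = pi^2 * E / lambda^2
= 9.8696 * 210000.0 / 49^2
= 9.8696 * 210000.0 / 2401
= 863.2307 MPa

863.2307 MPa


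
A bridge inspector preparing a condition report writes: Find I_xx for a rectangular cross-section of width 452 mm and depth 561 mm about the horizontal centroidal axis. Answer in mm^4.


I = b * h^3 / 12
= 452 * 561^3 / 12
= 452 * 176558481 / 12
= 6650369451.0 mm^4

6650369451.0 mm^4


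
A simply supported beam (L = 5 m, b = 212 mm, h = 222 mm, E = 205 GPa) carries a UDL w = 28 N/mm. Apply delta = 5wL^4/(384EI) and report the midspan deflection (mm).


I = 212 * 222^3 / 12 = 193291848.0 mm^4
L = 5000.0 mm, w = 28 N/mm, E = 205000.0 MPa
delta = 5 * w * L^4 / (384 * E * I)
= 5 * 28 * 5000.0^4 / (384 * 205000.0 * 193291848.0)
= 5.7506 mm

5.7506 mm


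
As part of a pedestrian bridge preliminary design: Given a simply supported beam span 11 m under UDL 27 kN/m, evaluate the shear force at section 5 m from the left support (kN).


R_A = w * L / 2 = 27 * 11 / 2 = 148.5 kN
V(x) = R_A - w * x = 148.5 - 27 * 5
= 13.5 kN

13.5 kN


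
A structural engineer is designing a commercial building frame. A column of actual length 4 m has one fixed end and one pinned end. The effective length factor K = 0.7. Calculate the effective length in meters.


L_eff = K * L
= 0.7 * 4
= 2.8 m

2.8 m


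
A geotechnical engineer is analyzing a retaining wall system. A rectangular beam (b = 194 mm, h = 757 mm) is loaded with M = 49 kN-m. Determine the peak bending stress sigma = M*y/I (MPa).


I = b * h^3 / 12 = 194 * 757^3 / 12 = 7013069170.17 mm^4
y = h / 2 = 757 / 2 = 378.5 mm
M = 49 kN-m = 49000000.0 N-mm
sigma = M * y / I = 49000000.0 * 378.5 / 7013069170.17
= 2.64 MPa

2.64 MPa


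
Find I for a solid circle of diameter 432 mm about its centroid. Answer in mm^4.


r = d / 2 = 432 / 2 = 216.0 mm
I = pi * r^4 / 4 = pi * 216.0^4 / 4
= 1709640848.81 mm^4

1709640848.81 mm^4


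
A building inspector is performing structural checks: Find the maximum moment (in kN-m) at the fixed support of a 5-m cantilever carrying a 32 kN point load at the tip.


For a cantilever with a point load at the free end:
M_max = P * L = 32 * 5 = 160 kN-m

160 kN-m


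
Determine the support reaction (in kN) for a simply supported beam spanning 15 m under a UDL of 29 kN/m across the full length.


Total load = w * L = 29 * 15 = 435 kN
By symmetry, each reaction R = total / 2 = 435 / 2 = 217.5 kN

217.5 kN


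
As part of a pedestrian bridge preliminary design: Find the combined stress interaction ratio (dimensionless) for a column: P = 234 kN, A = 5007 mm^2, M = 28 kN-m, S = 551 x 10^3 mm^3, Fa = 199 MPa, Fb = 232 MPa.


f_a = P / A = 234000.0 / 5007 = 46.7346 MPa
f_b = M / S = 28000000.0 / 551000.0 = 50.8167 MPa
Ratio = f_a / Fa + f_b / Fb
= 46.7346 / 199 + 50.8167 / 232
= 0.4539 (dimensionless)

0.4539 (dimensionless)


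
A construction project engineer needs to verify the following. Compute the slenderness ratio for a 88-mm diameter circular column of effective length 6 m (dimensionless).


Radius of gyration r = d / 4 = 88 / 4 = 22.0 mm
L_eff = 6000.0 mm
Slenderness ratio = L / r = 6000.0 / 22.0 = 272.73 (dimensionless)

272.73 (dimensionless)


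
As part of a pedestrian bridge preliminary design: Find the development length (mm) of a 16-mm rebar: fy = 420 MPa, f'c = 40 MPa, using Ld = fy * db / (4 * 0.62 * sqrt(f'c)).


Ld = (fy * db) / (4 * 0.62 * sqrt(f'c))
= (420 * 16) / (4 * 0.62 * sqrt(40))
= 6720 / 15.6849
= 428.44 mm

428.44 mm


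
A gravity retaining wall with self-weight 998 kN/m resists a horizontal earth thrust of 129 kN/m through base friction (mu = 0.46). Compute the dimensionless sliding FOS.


Resisting force = mu * W = 0.46 * 998 = 459.08 kN/m
FOS = Resisting / Driving = 459.08 / 129
= 3.5588 (dimensionless)

3.5588 (dimensionless)


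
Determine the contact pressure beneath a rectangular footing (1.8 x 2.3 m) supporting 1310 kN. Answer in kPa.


A = 1.8 * 2.3 = 4.14 m^2
q = P / A = 1310 / 4.14
= 316.4251 kPa

316.4251 kPa


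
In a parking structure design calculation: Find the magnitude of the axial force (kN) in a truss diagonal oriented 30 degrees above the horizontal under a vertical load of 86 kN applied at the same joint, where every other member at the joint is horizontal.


At the joint, only the diagonal has a vertical component, so vertical equilibrium gives:
F * sin(30) = 86
F = 86 / sin(30)
= 86 / 0.5
= 172.0 kN

172.0 kN


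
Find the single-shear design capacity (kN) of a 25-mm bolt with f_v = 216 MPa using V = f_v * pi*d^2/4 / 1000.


A = pi * d^2 / 4 = pi * 25^2 / 4 = 490.8739 mm^2
V = f_v * A / 1000 = 216 * 490.8739 / 1000
= 106.0288 kN

106.0288 kN


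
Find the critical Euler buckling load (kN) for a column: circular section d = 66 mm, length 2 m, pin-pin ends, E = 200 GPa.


I = pi * d^4 / 64 = 931420.18 mm^4
L = 2000.0 mm
P_cr = pi^2 * E * I / L^2
= 9.8696 * 200000.0 * 931420.18 / 2000.0^2
= 459637.43 N = 459.6374 kN

459.6374 kN


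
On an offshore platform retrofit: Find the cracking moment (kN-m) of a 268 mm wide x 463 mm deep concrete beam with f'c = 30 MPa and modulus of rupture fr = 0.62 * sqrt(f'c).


fr = 0.62 * sqrt(30) = 0.62 * 5.4772 = 3.3959 MPa
I = 268 * 463^3 / 12 = 2216646916.33 mm^4
y_t = 231.5 mm
M_cr = fr * I / y_t = 3.3959 * 2216646916.33 / 231.5 N-mm
= 32.5161 kN-m

32.5161 kN-m


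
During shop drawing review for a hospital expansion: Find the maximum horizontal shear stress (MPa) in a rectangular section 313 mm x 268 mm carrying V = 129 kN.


A = b * h = 313 * 268 = 83884 mm^2
V = 129 kN = 129000.0 N
tau_max = 1.5 * V / A = 1.5 * 129000.0 / 83884
= 2.3068 MPa

2.3068 MPa


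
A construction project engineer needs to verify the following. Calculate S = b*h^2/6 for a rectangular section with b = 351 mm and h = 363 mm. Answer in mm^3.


S = b * h^2 / 6
= 351 * 363^2 / 6
= 351 * 131769 / 6
= 7708486.5 mm^3

7708486.5 mm^3


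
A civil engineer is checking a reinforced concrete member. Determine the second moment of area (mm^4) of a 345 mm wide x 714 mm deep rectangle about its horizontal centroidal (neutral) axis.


I = b * h^3 / 12
= 345 * 714^3 / 12
= 345 * 363994344 / 12
= 10464837390.0 mm^4

10464837390.0 mm^4


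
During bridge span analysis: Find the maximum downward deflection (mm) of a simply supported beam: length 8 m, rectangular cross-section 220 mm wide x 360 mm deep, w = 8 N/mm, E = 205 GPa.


I = 220 * 360^3 / 12 = 855360000.0 mm^4
L = 8000.0 mm, w = 8 N/mm, E = 205000.0 MPa
delta = 5 * w * L^4 / (384 * E * I)
= 5 * 8 * 8000.0^4 / (384 * 205000.0 * 855360000.0)
= 2.4332 mm

2.4332 mm


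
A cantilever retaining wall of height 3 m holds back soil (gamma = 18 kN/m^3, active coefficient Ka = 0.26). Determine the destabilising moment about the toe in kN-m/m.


Pa = 0.5 * Ka * gamma * H^2
= 0.5 * 0.26 * 18 * 3^2
= 21.06 kN/m
Arm = H / 3 = 3 / 3 = 1.0 m
Mo = Pa * arm = Pa * H / 3 = 21.06 * 3 / 3 = 21.06 kN-m/m

21.06 kN-m/m


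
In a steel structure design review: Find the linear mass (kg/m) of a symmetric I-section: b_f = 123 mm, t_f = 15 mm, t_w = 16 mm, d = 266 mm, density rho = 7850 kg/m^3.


A_flanges = 2 * 123 * 15 = 3690 mm^2
A_web = (266 - 2 * 15) * 16 = 3776 mm^2
A_total = 3690 + 3776 = 7466 mm^2 = 0.007466 m^2
Weight = rho * A = 7850 * 0.007466 = 58.6081 kg/m

58.6081 kg/m


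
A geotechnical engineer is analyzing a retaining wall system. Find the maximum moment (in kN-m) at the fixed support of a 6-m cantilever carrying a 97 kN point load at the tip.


For a cantilever with a point load at the free end:
M_max = P * L = 97 * 6 = 582 kN-m

582 kN-m


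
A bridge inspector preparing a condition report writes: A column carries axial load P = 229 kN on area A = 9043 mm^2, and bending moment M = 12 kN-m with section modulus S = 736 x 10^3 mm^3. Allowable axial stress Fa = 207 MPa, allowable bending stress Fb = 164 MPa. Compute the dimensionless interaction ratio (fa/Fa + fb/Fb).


f_a = P / A = 229000.0 / 9043 = 25.3235 MPa
f_b = M / S = 12000000.0 / 736000.0 = 16.3043 MPa
Ratio = f_a / Fa + f_b / Fb
= 25.3235 / 207 + 16.3043 / 164
= 0.2218 (dimensionless)

0.2218 (dimensionless)


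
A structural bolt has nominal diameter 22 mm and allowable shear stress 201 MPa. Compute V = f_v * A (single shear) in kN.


A = pi * d^2 / 4 = pi * 22^2 / 4 = 380.1327 mm^2
V = f_v * A / 1000 = 201 * 380.1327 / 1000
= 76.4067 kN

76.4067 kN


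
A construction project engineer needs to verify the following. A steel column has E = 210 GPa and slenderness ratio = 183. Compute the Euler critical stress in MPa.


sigma_cr = pi^2 * E / lambda^2
= 9.8696 * 210000.0 / 183^2
= 9.8696 * 210000.0 / 33489
= 61.8895 MPa

61.8895 MPa


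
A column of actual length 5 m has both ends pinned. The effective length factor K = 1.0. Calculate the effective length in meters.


L_eff = K * L
= 1.0 * 5
= 5.0 m

5.0 m


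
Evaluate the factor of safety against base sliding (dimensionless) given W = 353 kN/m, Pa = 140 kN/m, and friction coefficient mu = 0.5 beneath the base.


Resisting force = mu * W = 0.5 * 353 = 176.5 kN/m
FOS = Resisting / Driving = 176.5 / 140
= 1.2607 (dimensionless)

1.2607 (dimensionless)


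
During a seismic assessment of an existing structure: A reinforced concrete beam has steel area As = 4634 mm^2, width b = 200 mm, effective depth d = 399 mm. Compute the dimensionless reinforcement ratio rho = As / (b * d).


rho = As / (b * d)
= 4634 / (200 * 399)
= 4634 / 79800
= 0.05807 (dimensionless)

0.05807 (dimensionless)


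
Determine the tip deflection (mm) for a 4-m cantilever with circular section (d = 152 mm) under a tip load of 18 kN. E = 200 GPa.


I = pi * d^4 / 64 = pi * 152^4 / 64 = 26202591.76 mm^4
L = 4000.0 mm, P = 18000.0 N, E = 200000.0 MPa
delta = P * L^3 / (3 * E * I)
= 18000.0 * 4000.0^3 / (3 * 200000.0 * 26202591.76)
= 73.2752 mm

73.2752 mm


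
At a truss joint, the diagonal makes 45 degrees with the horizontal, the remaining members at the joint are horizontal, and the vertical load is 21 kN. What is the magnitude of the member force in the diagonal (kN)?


At the joint, only the diagonal has a vertical component, so vertical equilibrium gives:
F * sin(45) = 21
F = 21 / sin(45)
= 21 / 0.707107
= 29.7 kN

29.7 kN


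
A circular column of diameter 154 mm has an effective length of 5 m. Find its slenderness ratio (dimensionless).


Radius of gyration r = d / 4 = 154 / 4 = 38.5 mm
L_eff = 5000.0 mm
Slenderness ratio = L / r = 5000.0 / 38.5 = 129.87 (dimensionless)

129.87 (dimensionless)


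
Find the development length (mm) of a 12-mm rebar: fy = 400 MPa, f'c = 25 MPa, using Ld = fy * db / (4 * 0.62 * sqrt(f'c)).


Ld = (fy * db) / (4 * 0.62 * sqrt(f'c))
= (400 * 12) / (4 * 0.62 * sqrt(25))
= 4800 / 12.4
= 387.1 mm

387.1 mm


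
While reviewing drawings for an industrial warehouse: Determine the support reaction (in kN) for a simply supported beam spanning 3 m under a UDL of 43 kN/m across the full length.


Total load = w * L = 43 * 3 = 129 kN
By symmetry, each reaction R = total / 2 = 129 / 2 = 64.5 kN

64.5 kN


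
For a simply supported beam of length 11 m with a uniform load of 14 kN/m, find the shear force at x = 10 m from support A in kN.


R_A = w * L / 2 = 14 * 11 / 2 = 77.0 kN
V(x) = R_A - w * x = 77.0 - 14 * 10
= -63.0 kN

-63.0 kN


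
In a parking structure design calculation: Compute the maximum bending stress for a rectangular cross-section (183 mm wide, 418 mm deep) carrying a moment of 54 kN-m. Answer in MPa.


I = b * h^3 / 12 = 183 * 418^3 / 12 = 1113778138.0 mm^4
y = h / 2 = 418 / 2 = 209.0 mm
M = 54 kN-m = 54000000.0 N-mm
sigma = M * y / I = 54000000.0 * 209.0 / 1113778138.0
= 10.13 MPa

10.13 MPa


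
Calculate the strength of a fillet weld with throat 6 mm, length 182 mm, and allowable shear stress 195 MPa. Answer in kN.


Strength = throat * length * allowable stress
= 6 * 182 * 195 N
= 212940 N
= 212.94 kN

212.94 kN


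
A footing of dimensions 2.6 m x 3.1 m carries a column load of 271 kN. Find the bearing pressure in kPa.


A = 2.6 * 3.1 = 8.06 m^2
q = P / A = 271 / 8.06
= 33.6228 kPa

33.6228 kPa


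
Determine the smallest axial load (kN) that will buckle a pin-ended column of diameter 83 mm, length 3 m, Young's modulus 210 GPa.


I = pi * d^4 / 64 = 2329604.88 mm^4
L = 3000.0 mm
P_cr = pi^2 * E * I / L^2
= 9.8696 * 210000.0 * 2329604.88 / 3000.0^2
= 536486.5 N = 536.4865 kN

536.4865 kN


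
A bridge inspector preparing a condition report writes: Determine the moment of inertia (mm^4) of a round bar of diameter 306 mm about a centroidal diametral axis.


r = d / 2 = 306 / 2 = 153.0 mm
I = pi * r^4 / 4 = pi * 153.0^4 / 4
= 430383491.67 mm^4

430383491.67 mm^4


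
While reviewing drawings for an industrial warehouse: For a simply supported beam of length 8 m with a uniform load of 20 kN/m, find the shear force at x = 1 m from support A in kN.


R_A = w * L / 2 = 20 * 8 / 2 = 80.0 kN
V(x) = R_A - w * x = 80.0 - 20 * 1
= 60.0 kN

60.0 kN


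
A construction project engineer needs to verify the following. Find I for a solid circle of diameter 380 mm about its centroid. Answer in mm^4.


r = d / 2 = 380 / 2 = 190.0 mm
I = pi * r^4 / 4 = pi * 190.0^4 / 4
= 1023538740.52 mm^4

1023538740.52 mm^4


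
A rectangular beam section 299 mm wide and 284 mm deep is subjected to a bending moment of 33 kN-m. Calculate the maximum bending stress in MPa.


I = b * h^3 / 12 = 299 * 284^3 / 12 = 570748741.33 mm^4
y = h / 2 = 284 / 2 = 142.0 mm
M = 33 kN-m = 33000000.0 N-mm
sigma = M * y / I = 33000000.0 * 142.0 / 570748741.33
= 8.21 MPa

8.21 MPa


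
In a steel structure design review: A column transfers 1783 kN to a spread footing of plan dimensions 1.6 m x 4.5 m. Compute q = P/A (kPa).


A = 1.6 * 4.5 = 7.2 m^2
q = P / A = 1783 / 7.2
= 247.6389 kPa

247.6389 kPa


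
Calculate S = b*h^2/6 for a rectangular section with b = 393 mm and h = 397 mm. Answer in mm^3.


S = b * h^2 / 6
= 393 * 397^2 / 6
= 393 * 157609 / 6
= 10323389.5 mm^3

10323389.5 mm^3


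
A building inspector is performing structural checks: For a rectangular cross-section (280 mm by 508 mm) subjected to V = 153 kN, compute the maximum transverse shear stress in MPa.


A = b * h = 280 * 508 = 142240 mm^2
V = 153 kN = 153000.0 N
tau_max = 1.5 * V / A = 1.5 * 153000.0 / 142240
= 1.6135 MPa

1.6135 MPa


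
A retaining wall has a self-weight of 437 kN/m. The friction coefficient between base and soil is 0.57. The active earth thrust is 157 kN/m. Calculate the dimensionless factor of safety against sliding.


Resisting force = mu * W = 0.57 * 437 = 249.09 kN/m
FOS = Resisting / Driving = 249.09 / 157
= 1.5866 (dimensionless)

1.5866 (dimensionless)


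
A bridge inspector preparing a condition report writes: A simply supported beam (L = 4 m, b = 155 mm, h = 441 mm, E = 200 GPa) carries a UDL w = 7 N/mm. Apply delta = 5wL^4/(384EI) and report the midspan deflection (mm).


I = 155 * 441^3 / 12 = 1107812396.25 mm^4
L = 4000.0 mm, w = 7 N/mm, E = 200000.0 MPa
delta = 5 * w * L^4 / (384 * E * I)
= 5 * 7 * 4000.0^4 / (384 * 200000.0 * 1107812396.25)
= 0.1053 mm

0.1053 mm


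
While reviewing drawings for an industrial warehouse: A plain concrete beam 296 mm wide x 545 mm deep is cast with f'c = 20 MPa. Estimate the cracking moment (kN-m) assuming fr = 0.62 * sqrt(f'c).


fr = 0.62 * sqrt(20) = 0.62 * 4.4721 = 2.7727 MPa
I = 296 * 545^3 / 12 = 3993006083.33 mm^4
y_t = 272.5 mm
M_cr = fr * I / y_t = 2.7727 * 3993006083.33 / 272.5 N-mm
= 40.6294 kN-m

40.6294 kN-m


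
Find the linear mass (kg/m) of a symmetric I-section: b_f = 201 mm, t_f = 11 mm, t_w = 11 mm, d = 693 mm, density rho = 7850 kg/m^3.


A_flanges = 2 * 201 * 11 = 4422 mm^2
A_web = (693 - 2 * 11) * 11 = 7381 mm^2
A_total = 4422 + 7381 = 11803 mm^2 = 0.011803 m^2
Weight = rho * A = 7850 * 0.011803 = 92.6535 kg/m

92.6535 kg/m


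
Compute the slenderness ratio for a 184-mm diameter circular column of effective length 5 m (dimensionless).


Radius of gyration r = d / 4 = 184 / 4 = 46.0 mm
L_eff = 5000.0 mm
Slenderness ratio = L / r = 5000.0 / 46.0 = 108.7 (dimensionless)

108.7 (dimensionless)


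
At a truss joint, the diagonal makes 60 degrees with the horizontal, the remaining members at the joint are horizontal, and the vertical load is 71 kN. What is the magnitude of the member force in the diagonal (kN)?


At the joint, only the diagonal has a vertical component, so vertical equilibrium gives:
F * sin(60) = 71
F = 71 / sin(60)
= 71 / 0.866025
= 81.98 kN

81.98 kN


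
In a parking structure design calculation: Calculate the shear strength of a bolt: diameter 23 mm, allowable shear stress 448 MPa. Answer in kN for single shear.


A = pi * d^2 / 4 = pi * 23^2 / 4 = 415.4756 mm^2
V = f_v * A / 1000 = 448 * 415.4756 / 1000
= 186.1331 kN

186.1331 kN


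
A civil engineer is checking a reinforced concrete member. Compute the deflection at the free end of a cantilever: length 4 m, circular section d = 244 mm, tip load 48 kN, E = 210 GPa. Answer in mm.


I = pi * d^4 / 64 = pi * 244^4 / 64 = 173991969.47 mm^4
L = 4000.0 mm, P = 48000.0 N, E = 210000.0 MPa
delta = P * L^3 / (3 * E * I)
= 48000.0 * 4000.0^3 / (3 * 210000.0 * 173991969.47)
= 28.0254 mm

28.0254 mm


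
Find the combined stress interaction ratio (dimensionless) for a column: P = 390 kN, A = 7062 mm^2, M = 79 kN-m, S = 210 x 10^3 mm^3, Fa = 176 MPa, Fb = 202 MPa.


f_a = P / A = 390000.0 / 7062 = 55.2251 MPa
f_b = M / S = 79000000.0 / 210000.0 = 376.1905 MPa
Ratio = f_a / Fa + f_b / Fb
= 55.2251 / 176 + 376.1905 / 202
= 2.1761 (dimensionless)

2.1761 (dimensionless)


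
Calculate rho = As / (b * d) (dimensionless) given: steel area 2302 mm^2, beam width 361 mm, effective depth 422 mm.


rho = As / (b * d)
= 2302 / (361 * 422)
= 2302 / 152342
= 0.015111 (dimensionless)

0.015111 (dimensionless)


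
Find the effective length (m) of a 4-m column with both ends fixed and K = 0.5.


L_eff = K * L
= 0.5 * 4
= 2.0 m

2.0 m


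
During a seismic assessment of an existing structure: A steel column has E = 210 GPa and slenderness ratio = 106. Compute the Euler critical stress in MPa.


sigma_cr = pi^2 * E / lambda^2
= 9.8696 * 210000.0 / 106^2
= 9.8696 * 210000.0 / 11236
= 184.4622 MPa

184.4622 MPa


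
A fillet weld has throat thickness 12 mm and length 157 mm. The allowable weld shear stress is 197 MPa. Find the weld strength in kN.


Strength = throat * length * allowable stress
= 12 * 157 * 197 N
= 371148 N
= 371.15 kN

371.15 kN


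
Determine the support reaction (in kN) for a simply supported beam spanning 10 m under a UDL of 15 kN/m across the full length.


Total load = w * L = 15 * 10 = 150 kN
By symmetry, each reaction R = total / 2 = 150 / 2 = 75.0 kN

75.0 kN


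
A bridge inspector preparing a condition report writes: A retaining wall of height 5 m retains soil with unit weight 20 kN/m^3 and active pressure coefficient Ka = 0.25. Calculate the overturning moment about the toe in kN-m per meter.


Pa = 0.5 * Ka * gamma * H^2
= 0.5 * 0.25 * 20 * 5^2
= 62.5 kN/m
Arm = H / 3 = 5 / 3 = 1.6667 m
Mo = Pa * arm = Pa * H / 3 = 62.5 * 5 / 3 = 104.1667 kN-m/m

104.1667 kN-m/m


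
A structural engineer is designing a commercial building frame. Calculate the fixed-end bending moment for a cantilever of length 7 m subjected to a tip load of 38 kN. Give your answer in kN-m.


For a cantilever with a point load at the free end:
M_max = P * L = 38 * 7 = 266 kN-m

266 kN-m


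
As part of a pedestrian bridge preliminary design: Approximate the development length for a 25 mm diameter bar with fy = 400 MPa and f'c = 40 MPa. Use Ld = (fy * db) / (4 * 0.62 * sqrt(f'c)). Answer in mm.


Ld = (fy * db) / (4 * 0.62 * sqrt(f'c))
= (400 * 25) / (4 * 0.62 * sqrt(40))
= 10000 / 15.6849
= 637.56 mm

637.56 mm


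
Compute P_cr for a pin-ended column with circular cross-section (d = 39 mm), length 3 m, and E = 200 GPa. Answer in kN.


I = pi * d^4 / 64 = 113560.77 mm^4
L = 3000.0 mm
P_cr = pi^2 * E * I / L^2
= 9.8696 * 200000.0 * 113560.77 / 3000.0^2
= 24906.66 N = 24.9067 kN

24.9067 kN


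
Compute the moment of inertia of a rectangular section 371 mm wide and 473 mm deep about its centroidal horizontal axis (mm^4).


I = b * h^3 / 12
= 371 * 473^3 / 12
= 371 * 105823817 / 12
= 3271719675.58 mm^4

3271719675.58 mm^4


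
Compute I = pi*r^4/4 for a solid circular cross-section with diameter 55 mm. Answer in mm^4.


r = d / 2 = 55 / 2 = 27.5 mm
I = pi * r^4 / 4 = pi * 27.5^4 / 4
= 449180.25 mm^4

449180.25 mm^4


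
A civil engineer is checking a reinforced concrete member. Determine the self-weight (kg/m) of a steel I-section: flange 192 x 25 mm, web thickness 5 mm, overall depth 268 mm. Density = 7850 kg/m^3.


A_flanges = 2 * 192 * 25 = 9600 mm^2
A_web = (268 - 2 * 25) * 5 = 1090 mm^2
A_total = 9600 + 1090 = 10690 mm^2 = 0.010690 m^2
Weight = rho * A = 7850 * 0.010690 = 83.9165 kg/m

83.9165 kg/m


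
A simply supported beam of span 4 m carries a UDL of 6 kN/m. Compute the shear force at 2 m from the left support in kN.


R_A = w * L / 2 = 6 * 4 / 2 = 12.0 kN
V(x) = R_A - w * x = 12.0 - 6 * 2
= 0.0 kN

0.0 kN


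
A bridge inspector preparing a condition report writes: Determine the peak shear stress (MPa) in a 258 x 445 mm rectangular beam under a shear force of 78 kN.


A = b * h = 258 * 445 = 114810 mm^2
V = 78 kN = 78000.0 N
tau_max = 1.5 * V / A = 1.5 * 78000.0 / 114810
= 1.0191 MPa

1.0191 MPa


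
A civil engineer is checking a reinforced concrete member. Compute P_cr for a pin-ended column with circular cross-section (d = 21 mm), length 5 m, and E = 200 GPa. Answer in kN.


I = pi * d^4 / 64 = 9546.56 mm^4
L = 5000.0 mm
P_cr = pi^2 * E * I / L^2
= 9.8696 * 200000.0 * 9546.56 / 5000.0^2
= 753.77 N = 0.7538 kN

0.7538 kN


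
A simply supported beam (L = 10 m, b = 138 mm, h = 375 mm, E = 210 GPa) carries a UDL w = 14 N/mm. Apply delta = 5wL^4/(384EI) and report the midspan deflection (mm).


I = 138 * 375^3 / 12 = 606445312.5 mm^4
L = 10000.0 mm, w = 14 N/mm, E = 210000.0 MPa
delta = 5 * w * L^4 / (384 * E * I)
= 5 * 14 * 10000.0^4 / (384 * 210000.0 * 606445312.5)
= 14.3138 mm

14.3138 mm


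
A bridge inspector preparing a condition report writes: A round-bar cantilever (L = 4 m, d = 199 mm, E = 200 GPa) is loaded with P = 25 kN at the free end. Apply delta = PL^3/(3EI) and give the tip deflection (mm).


I = pi * d^4 / 64 = pi * 199^4 / 64 = 76980761.76 mm^4
L = 4000.0 mm, P = 25000.0 N, E = 200000.0 MPa
delta = P * L^3 / (3 * E * I)
= 25000.0 * 4000.0^3 / (3 * 200000.0 * 76980761.76)
= 34.6407 mm

34.6407 mm


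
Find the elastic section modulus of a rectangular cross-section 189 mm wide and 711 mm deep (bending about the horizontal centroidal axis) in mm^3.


S = b * h^2 / 6
= 189 * 711^2 / 6
= 189 * 505521 / 6
= 15923911.5 mm^3

15923911.5 mm^3


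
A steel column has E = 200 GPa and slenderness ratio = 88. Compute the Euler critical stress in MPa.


sigma_cr = pi^2 * E / lambda^2
= 9.8696 * 200000.0 / 88^2
= 9.8696 * 200000.0 / 7744
= 254.8968 MPa

254.8968 MPa


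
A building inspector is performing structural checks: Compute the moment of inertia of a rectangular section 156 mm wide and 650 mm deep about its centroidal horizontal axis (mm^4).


I = b * h^3 / 12
= 156 * 650^3 / 12
= 156 * 274625000 / 12
= 3570125000.0 mm^4

3570125000.0 mm^4


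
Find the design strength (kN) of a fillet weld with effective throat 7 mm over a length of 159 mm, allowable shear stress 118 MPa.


Strength = throat * length * allowable stress
= 7 * 159 * 118 N
= 131334 N
= 131.33 kN

131.33 kN


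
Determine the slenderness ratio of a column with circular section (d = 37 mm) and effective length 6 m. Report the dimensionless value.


Radius of gyration r = d / 4 = 37 / 4 = 9.25 mm
L_eff = 6000.0 mm
Slenderness ratio = L / r = 6000.0 / 9.25 = 648.65 (dimensionless)

648.65 (dimensionless)


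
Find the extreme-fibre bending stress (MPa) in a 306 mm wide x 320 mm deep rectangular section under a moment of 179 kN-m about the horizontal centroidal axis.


I = b * h^3 / 12 = 306 * 320^3 / 12 = 835584000.0 mm^4
y = h / 2 = 320 / 2 = 160.0 mm
M = 179 kN-m = 179000000.0 N-mm
sigma = M * y / I = 179000000.0 * 160.0 / 835584000.0
= 34.28 MPa

34.28 MPa


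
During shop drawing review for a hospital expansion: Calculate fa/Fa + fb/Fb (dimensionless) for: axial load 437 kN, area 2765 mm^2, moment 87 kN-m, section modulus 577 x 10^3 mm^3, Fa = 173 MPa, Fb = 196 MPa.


f_a = P / A = 437000.0 / 2765 = 158.047 MPa
f_b = M / S = 87000000.0 / 577000.0 = 150.7799 MPa
Ratio = f_a / Fa + f_b / Fb
= 158.047 / 173 + 150.7799 / 196
= 1.6829 (dimensionless)

1.6829 (dimensionless)


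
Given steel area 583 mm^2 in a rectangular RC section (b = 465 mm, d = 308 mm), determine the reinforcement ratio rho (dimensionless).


rho = As / (b * d)
= 583 / (465 * 308)
= 583 / 143220
= 0.004071 (dimensionless)

0.004071 (dimensionless)


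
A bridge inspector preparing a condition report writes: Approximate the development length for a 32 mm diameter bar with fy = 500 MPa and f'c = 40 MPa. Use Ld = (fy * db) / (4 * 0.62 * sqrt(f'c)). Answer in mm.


Ld = (fy * db) / (4 * 0.62 * sqrt(f'c))
= (500 * 32) / (4 * 0.62 * sqrt(40))
= 16000 / 15.6849
= 1020.09 mm

1020.09 mm


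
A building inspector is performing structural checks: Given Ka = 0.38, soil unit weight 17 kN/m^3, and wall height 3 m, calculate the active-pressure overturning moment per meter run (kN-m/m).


Pa = 0.5 * Ka * gamma * H^2
= 0.5 * 0.38 * 17 * 3^2
= 29.07 kN/m
Arm = H / 3 = 3 / 3 = 1.0 m
Mo = Pa * arm = Pa * H / 3 = 29.07 * 3 / 3 = 29.07 kN-m/m

29.07 kN-m/m


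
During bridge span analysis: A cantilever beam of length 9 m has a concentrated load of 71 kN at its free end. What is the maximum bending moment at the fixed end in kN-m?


For a cantilever with a point load at the free end:
M_max = P * L = 71 * 9 = 639 kN-m

639 kN-m


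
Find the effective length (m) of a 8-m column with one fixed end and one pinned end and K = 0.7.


L_eff = K * L
= 0.7 * 8
= 5.6 m

5.6 m


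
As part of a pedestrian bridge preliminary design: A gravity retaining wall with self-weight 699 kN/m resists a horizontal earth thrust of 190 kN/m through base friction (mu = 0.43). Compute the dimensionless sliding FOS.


Resisting force = mu * W = 0.43 * 699 = 300.57 kN/m
FOS = Resisting / Driving = 300.57 / 190
= 1.5819 (dimensionless)

1.5819 (dimensionless)


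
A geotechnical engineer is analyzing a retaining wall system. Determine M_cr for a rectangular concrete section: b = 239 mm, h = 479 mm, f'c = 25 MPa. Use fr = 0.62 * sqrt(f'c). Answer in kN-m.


fr = 0.62 * sqrt(25) = 0.62 * 5.0 = 3.1 MPa
I = 239 * 479^3 / 12 = 2188886260.08 mm^4
y_t = 239.5 mm
M_cr = fr * I / y_t = 3.1 * 2188886260.08 / 239.5 N-mm
= 28.3321 kN-m

28.3321 kN-m


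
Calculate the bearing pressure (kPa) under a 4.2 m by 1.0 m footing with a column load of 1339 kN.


A = 4.2 * 1.0 = 4.2 m^2
q = P / A = 1339 / 4.2
= 318.8095 kPa

318.8095 kPa


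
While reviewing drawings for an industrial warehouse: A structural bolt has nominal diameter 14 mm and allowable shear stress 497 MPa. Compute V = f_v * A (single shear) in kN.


A = pi * d^2 / 4 = pi * 14^2 / 4 = 153.938 mm^2
V = f_v * A / 1000 = 497 * 153.938 / 1000
= 76.5072 kN

76.5072 kN


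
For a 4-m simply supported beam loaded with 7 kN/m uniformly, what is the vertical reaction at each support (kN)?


Total load = w * L = 7 * 4 = 28 kN
By symmetry, each reaction R = total / 2 = 28 / 2 = 14.0 kN

14.0 kN


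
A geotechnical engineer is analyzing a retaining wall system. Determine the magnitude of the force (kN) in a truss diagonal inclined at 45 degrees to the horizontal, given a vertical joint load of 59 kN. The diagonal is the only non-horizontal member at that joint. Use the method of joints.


At the joint, only the diagonal has a vertical component, so vertical equilibrium gives:
F * sin(45) = 59
F = 59 / sin(45)
= 59 / 0.707107
= 83.44 kN

83.44 kN


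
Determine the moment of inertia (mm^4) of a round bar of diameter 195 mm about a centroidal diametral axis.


r = d / 2 = 195 / 2 = 97.5 mm
I = pi * r^4 / 4 = pi * 97.5^4 / 4
= 70975480.96 mm^4

70975480.96 mm^4


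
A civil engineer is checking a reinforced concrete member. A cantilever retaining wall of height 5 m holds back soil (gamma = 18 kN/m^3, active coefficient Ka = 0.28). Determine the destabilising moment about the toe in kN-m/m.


Pa = 0.5 * Ka * gamma * H^2
= 0.5 * 0.28 * 18 * 5^2
= 63.0 kN/m
Arm = H / 3 = 5 / 3 = 1.6667 m
Mo = Pa * arm = Pa * H / 3 = 63.0 * 5 / 3 = 105.0 kN-m/m

105.0 kN-m/m


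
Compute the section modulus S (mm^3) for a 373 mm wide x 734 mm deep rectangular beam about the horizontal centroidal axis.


S = b * h^2 / 6
= 373 * 734^2 / 6
= 373 * 538756 / 6
= 33492664.67 mm^3

33492664.67 mm^3


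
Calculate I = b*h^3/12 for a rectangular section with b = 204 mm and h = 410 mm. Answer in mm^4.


I = b * h^3 / 12
= 204 * 410^3 / 12
= 204 * 68921000 / 12
= 1171657000.0 mm^4

1171657000.0 mm^4


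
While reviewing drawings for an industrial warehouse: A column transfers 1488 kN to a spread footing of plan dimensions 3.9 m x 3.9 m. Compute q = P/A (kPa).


A = 3.9 * 3.9 = 15.21 m^2
q = P / A = 1488 / 15.21
= 97.8304 kPa

97.8304 kPa


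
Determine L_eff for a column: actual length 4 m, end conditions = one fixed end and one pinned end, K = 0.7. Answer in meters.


L_eff = K * L
= 0.7 * 4
= 2.8 m

2.8 m


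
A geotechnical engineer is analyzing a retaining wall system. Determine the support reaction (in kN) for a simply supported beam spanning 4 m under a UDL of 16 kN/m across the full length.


Total load = w * L = 16 * 4 = 64 kN
By symmetry, each reaction R = total / 2 = 64 / 2 = 32.0 kN

32.0 kN


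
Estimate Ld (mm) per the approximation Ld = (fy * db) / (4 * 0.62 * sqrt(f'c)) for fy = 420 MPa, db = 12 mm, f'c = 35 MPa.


Ld = (fy * db) / (4 * 0.62 * sqrt(f'c))
= (420 * 12) / (4 * 0.62 * sqrt(35))
= 5040 / 14.6719
= 343.51 mm

343.51 mm


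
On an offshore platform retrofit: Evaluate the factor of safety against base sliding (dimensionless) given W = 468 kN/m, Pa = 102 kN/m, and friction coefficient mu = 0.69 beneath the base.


Resisting force = mu * W = 0.69 * 468 = 322.92 kN/m
FOS = Resisting / Driving = 322.92 / 102
= 3.1659 (dimensionless)

3.1659 (dimensionless)


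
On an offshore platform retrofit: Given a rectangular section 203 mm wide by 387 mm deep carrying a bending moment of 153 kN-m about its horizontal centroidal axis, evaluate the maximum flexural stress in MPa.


I = b * h^3 / 12 = 203 * 387^3 / 12 = 980500200.75 mm^4
y = h / 2 = 387 / 2 = 193.5 mm
M = 153 kN-m = 153000000.0 N-mm
sigma = M * y / I = 153000000.0 * 193.5 / 980500200.75
= 30.19 MPa

30.19 MPa


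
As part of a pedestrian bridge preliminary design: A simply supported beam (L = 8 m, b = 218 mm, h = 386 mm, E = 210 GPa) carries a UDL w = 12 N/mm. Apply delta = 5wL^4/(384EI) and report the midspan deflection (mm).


I = 218 * 386^3 / 12 = 1044809617.33 mm^4
L = 8000.0 mm, w = 12 N/mm, E = 210000.0 MPa
delta = 5 * w * L^4 / (384 * E * I)
= 5 * 12 * 8000.0^4 / (384 * 210000.0 * 1044809617.33)
= 2.9169 mm

2.9169 mm


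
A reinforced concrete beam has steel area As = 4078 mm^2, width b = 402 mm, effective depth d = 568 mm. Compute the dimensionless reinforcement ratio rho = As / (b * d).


rho = As / (b * d)
= 4078 / (402 * 568)
= 4078 / 228336
= 0.01786 (dimensionless)

0.01786 (dimensionless)


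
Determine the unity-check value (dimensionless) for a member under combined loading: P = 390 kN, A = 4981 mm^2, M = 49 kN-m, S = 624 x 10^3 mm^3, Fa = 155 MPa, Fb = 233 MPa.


f_a = P / A = 390000.0 / 4981 = 78.2975 MPa
f_b = M / S = 49000000.0 / 624000.0 = 78.5256 MPa
Ratio = f_a / Fa + f_b / Fb
= 78.2975 / 155 + 78.5256 / 233
= 0.8422 (dimensionless)

0.8422 (dimensionless)


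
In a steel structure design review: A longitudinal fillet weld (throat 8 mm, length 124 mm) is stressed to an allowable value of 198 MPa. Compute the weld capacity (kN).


Strength = throat * length * allowable stress
= 8 * 124 * 198 N
= 196416 N
= 196.42 kN

196.42 kN


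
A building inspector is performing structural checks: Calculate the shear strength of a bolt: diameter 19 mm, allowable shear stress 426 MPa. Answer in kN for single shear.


A = pi * d^2 / 4 = pi * 19^2 / 4 = 283.5287 mm^2
V = f_v * A / 1000 = 426 * 283.5287 / 1000
= 120.7832 kN

120.7832 kN


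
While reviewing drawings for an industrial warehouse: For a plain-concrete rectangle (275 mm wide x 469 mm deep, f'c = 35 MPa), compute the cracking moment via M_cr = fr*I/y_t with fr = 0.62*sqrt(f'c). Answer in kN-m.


fr = 0.62 * sqrt(35) = 0.62 * 5.9161 = 3.668 MPa
I = 275 * 469^3 / 12 = 2364122497.92 mm^4
y_t = 234.5 mm
M_cr = fr * I / y_t = 3.668 * 2364122497.92 / 234.5 N-mm
= 36.9788 kN-m

36.9788 kN-m


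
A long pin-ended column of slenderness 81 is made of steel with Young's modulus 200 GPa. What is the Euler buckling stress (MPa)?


sigma_cr = pi^2 * E / lambda^2
= 9.8696 * 200000.0 / 81^2
= 9.8696 * 200000.0 / 6561
= 300.8567 MPa

300.8567 MPa


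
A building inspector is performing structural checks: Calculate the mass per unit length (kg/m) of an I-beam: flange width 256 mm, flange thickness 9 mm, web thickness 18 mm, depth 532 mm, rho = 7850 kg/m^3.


A_flanges = 2 * 256 * 9 = 4608 mm^2
A_web = (532 - 2 * 9) * 18 = 9252 mm^2
A_total = 4608 + 9252 = 13860 mm^2 = 0.013860 m^2
Weight = rho * A = 7850 * 0.013860 = 108.801 kg/m

108.801 kg/m


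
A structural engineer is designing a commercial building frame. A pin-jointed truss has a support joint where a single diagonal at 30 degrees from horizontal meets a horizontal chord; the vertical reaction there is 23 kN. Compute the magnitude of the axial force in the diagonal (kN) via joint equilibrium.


At the joint, only the diagonal has a vertical component, so vertical equilibrium gives:
F * sin(30) = 23
F = 23 / sin(30)
= 23 / 0.5
= 46.0 kN

46.0 kN


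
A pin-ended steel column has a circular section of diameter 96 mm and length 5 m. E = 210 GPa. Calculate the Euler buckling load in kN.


I = pi * d^4 / 64 = 4169220.18 mm^4
L = 5000.0 mm
P_cr = pi^2 * E * I / L^2
= 9.8696 * 210000.0 * 4169220.18 / 5000.0^2
= 345647.85 N = 345.6479 kN

345.6479 kN


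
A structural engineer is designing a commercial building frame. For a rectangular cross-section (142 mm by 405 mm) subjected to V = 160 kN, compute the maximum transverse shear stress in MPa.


A = b * h = 142 * 405 = 57510 mm^2
V = 160 kN = 160000.0 N
tau_max = 1.5 * V / A = 1.5 * 160000.0 / 57510
= 4.1732 MPa

4.1732 MPa
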